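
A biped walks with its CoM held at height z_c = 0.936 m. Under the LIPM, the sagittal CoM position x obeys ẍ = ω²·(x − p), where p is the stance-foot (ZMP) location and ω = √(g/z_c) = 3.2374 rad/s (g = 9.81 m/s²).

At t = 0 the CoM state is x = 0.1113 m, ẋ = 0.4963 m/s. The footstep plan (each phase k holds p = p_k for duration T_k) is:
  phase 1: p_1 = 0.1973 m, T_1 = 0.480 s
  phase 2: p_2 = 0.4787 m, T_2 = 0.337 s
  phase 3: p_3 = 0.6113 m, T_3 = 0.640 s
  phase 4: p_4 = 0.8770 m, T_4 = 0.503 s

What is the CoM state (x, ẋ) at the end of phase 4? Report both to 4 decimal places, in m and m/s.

phase 1: p=0.1973, T=0.480, ωT=1.553952, cosh=2.470769, sinh=2.259358; start (x,ẋ)=(0.111300, 0.496300) → end (x,ẋ)=(0.331178, 0.597200)
phase 2: p=0.4787, T=0.337, ωT=1.091004, cosh=1.656570, sinh=1.320691; start (x,ẋ)=(0.331178, 0.597200) → end (x,ẋ)=(0.477946, 0.358559)
phase 3: p=0.6113, T=0.640, ωT=2.071936, cosh=4.033061, sinh=3.907119; start (x,ẋ)=(0.477946, 0.358559) → end (x,ẋ)=(0.506209, -0.240691)
phase 4: p=0.8770, T=0.503, ωT=1.628412, cosh=2.646009, sinh=2.449768; start (x,ẋ)=(0.506209, -0.240691) → end (x,ẋ)=(-0.286249, -3.577568)

x = -0.2862, ẋ = -3.5776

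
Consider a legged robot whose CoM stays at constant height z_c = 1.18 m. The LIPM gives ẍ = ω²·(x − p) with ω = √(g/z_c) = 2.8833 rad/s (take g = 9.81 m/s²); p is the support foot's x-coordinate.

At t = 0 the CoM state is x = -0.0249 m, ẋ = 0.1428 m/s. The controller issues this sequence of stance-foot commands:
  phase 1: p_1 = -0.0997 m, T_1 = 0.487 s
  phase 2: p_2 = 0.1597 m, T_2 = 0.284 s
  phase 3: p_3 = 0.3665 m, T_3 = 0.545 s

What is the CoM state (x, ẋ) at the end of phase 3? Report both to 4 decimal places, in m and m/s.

x = 1.1832, ẋ = 2.5455

phase 1: p=-0.0997, T=0.487, ωT=1.404167, cosh=2.158853, sinh=1.913281; start (x,ẋ)=(-0.024900, 0.142800) → end (x,ẋ)=(0.156540, 0.720923)
phase 2: p=0.1597, T=0.284, ωT=0.818857, cosh=1.354421, sinh=0.913486; start (x,ẋ)=(0.156540, 0.720923) → end (x,ẋ)=(0.383823, 0.968112)
phase 3: p=0.3665, T=0.545, ωT=1.571399, cosh=2.510565, sinh=2.302810; start (x,ẋ)=(0.383823, 0.968112) → end (x,ẋ)=(1.183194, 2.545527)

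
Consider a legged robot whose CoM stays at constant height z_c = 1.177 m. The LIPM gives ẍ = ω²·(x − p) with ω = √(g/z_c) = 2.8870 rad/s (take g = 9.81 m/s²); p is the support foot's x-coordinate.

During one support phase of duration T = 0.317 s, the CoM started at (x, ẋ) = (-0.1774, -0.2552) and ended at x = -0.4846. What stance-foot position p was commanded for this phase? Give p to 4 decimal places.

p = 0.3006

ωT = 2.8870·0.317 = 0.915179; cosh(ωT) = 1.448834, sinh(ωT) = 1.048389
x(T) = p + (x₀−p)·cosh(ωT) + (ẋ₀/ω)·sinh(ωT) ⇒ p·(1 − cosh) = x(T) − x₀·cosh − (ẋ₀/ω)·sinh
numerator   = -0.4846 − (-0.1774)·1.448834 − (-0.2552/2.8870)·1.048389 = -0.134903
denominator = 1 − 1.448834 = -0.448834
p = -0.134903 / -0.448834 = 0.3006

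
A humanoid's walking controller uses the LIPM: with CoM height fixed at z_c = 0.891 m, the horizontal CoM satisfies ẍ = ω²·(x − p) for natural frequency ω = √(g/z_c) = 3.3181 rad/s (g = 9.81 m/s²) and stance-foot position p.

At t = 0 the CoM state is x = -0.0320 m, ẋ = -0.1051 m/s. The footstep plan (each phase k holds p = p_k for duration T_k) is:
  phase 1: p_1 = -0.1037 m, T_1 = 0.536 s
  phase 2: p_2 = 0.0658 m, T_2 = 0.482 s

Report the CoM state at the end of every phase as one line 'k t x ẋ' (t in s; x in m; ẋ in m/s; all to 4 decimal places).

phase 1: p=-0.1037, T=0.536, ωT=1.778502, cosh=3.044934, sinh=2.876043; start (x,ẋ)=(-0.032000, -0.105100) → end (x,ẋ)=(0.023524, 0.364210)
phase 2: p=0.0658, T=0.482, ωT=1.599324, cosh=2.575860, sinh=2.373827; start (x,ẋ)=(0.023524, 0.364210) → end (x,ẋ)=(0.217465, 0.605163)

1 0.5360 0.0235 0.3642
2 1.0180 0.2175 0.6052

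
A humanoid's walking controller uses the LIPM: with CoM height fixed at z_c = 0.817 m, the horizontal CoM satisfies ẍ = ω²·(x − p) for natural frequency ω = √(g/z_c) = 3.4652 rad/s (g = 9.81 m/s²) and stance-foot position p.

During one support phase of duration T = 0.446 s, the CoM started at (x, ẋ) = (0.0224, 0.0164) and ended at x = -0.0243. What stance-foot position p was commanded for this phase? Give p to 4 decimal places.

p = 0.0619

ωT = 3.4652·0.446 = 1.545479; cosh(ωT) = 2.451714, sinh(ωT) = 2.238504
x(T) = p + (x₀−p)·cosh(ωT) + (ẋ₀/ω)·sinh(ωT) ⇒ p·(1 − cosh) = x(T) − x₀·cosh − (ẋ₀/ω)·sinh
numerator   = -0.0243 − (0.0224)·2.451714 − (0.0164/3.4652)·2.238504 = -0.089813
denominator = 1 − 2.451714 = -1.451714
p = -0.089813 / -1.451714 = 0.0619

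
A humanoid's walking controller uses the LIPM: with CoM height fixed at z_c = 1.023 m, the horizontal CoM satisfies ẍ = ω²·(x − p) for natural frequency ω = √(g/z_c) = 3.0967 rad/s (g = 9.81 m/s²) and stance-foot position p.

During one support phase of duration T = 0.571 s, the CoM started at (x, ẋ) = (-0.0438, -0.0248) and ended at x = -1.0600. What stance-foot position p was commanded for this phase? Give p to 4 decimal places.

ωT = 3.0967·0.571 = 1.768216; cosh(ωT) = 3.015512, sinh(ωT) = 2.844875
x(T) = p + (x₀−p)·cosh(ωT) + (ẋ₀/ω)·sinh(ωT) ⇒ p·(1 − cosh) = x(T) − x₀·cosh − (ẋ₀/ω)·sinh
numerator   = -1.0600 − (-0.0438)·3.015512 − (-0.0248/3.0967)·2.844875 = -0.905137
denominator = 1 − 3.015512 = -2.015512
p = -0.905137 / -2.015512 = 0.4491

p = 0.4491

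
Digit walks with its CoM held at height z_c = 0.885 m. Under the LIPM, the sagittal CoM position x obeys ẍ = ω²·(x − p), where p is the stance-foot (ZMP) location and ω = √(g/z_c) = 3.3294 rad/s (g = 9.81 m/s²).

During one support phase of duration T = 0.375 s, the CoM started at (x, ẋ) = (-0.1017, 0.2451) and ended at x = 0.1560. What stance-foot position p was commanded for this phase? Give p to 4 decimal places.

p = -0.2597

ωT = 3.3294·0.375 = 1.248525; cosh(ωT) = 1.886063, sinh(ωT) = 1.599135
x(T) = p + (x₀−p)·cosh(ωT) + (ẋ₀/ω)·sinh(ωT) ⇒ p·(1 − cosh) = x(T) − x₀·cosh − (ẋ₀/ω)·sinh
numerator   = 0.1560 − (-0.1017)·1.886063 − (0.2451/3.3294)·1.599135 = 0.230089
denominator = 1 − 1.886063 = -0.886063
p = 0.230089 / -0.886063 = -0.2597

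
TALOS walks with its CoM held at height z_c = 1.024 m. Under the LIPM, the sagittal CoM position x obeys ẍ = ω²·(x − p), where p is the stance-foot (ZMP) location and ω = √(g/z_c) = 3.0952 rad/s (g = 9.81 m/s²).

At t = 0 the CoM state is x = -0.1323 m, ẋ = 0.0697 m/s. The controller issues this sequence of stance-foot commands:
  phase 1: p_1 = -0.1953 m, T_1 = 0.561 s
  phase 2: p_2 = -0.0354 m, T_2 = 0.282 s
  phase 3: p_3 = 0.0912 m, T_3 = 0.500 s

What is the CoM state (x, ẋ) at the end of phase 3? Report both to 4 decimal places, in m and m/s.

phase 1: p=-0.1953, T=0.561, ωT=1.736407, cosh=2.926531, sinh=2.750379; start (x,ẋ)=(-0.132300, 0.069700) → end (x,ẋ)=(0.051007, 0.740297)
phase 2: p=-0.0354, T=0.282, ωT=0.872846, cosh=1.405738, sinh=0.987977; start (x,ẋ)=(0.051007, 0.740297) → end (x,ẋ)=(0.322365, 1.304893)
phase 3: p=0.0912, T=0.500, ωT=1.547600, cosh=2.456467, sinh=2.243709; start (x,ẋ)=(0.322365, 1.304893) → end (x,ẋ)=(1.604966, 4.810805)

x = 1.6050, ẋ = 4.8108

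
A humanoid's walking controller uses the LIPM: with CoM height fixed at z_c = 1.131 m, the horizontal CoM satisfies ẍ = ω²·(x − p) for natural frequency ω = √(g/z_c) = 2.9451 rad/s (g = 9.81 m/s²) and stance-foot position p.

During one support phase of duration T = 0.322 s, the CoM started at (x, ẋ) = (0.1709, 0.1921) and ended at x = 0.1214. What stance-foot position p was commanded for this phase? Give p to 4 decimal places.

ωT = 2.9451·0.322 = 0.948322; cosh(ωT) = 1.484383, sinh(ωT) = 1.096992
x(T) = p + (x₀−p)·cosh(ωT) + (ẋ₀/ω)·sinh(ωT) ⇒ p·(1 − cosh) = x(T) − x₀·cosh − (ẋ₀/ω)·sinh
numerator   = 0.1214 − (0.1709)·1.484383 − (0.1921/2.9451)·1.096992 = -0.203835
denominator = 1 − 1.484383 = -0.484383
p = -0.203835 / -0.484383 = 0.4208

p = 0.4208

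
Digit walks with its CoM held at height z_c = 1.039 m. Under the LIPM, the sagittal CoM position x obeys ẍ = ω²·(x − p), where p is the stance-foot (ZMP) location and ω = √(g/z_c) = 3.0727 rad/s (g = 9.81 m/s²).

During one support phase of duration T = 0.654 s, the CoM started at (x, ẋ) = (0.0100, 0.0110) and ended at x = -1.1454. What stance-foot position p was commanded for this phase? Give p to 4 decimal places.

ωT = 3.0727·0.654 = 2.009546; cosh(ωT) = 3.796989, sinh(ωT) = 3.662939
x(T) = p + (x₀−p)·cosh(ωT) + (ẋ₀/ω)·sinh(ωT) ⇒ p·(1 − cosh) = x(T) − x₀·cosh − (ẋ₀/ω)·sinh
numerator   = -1.1454 − (0.0100)·3.796989 − (0.0110/3.0727)·3.662939 = -1.196483
denominator = 1 − 3.796989 = -2.796989
p = -1.196483 / -2.796989 = 0.4278

p = 0.4278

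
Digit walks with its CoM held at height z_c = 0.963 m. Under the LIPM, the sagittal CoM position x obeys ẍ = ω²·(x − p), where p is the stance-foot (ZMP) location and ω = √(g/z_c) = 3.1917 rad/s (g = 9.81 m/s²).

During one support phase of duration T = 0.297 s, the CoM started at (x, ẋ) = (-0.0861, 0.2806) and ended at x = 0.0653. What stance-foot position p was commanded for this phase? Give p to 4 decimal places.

p = -0.1998

ωT = 3.1917·0.297 = 0.947935; cosh(ωT) = 1.483958, sinh(ωT) = 1.096417
x(T) = p + (x₀−p)·cosh(ωT) + (ẋ₀/ω)·sinh(ωT) ⇒ p·(1 − cosh) = x(T) − x₀·cosh − (ẋ₀/ω)·sinh
numerator   = 0.0653 − (-0.0861)·1.483958 − (0.2806/3.1917)·1.096417 = 0.096677
denominator = 1 − 1.483958 = -0.483958
p = 0.096677 / -0.483958 = -0.1998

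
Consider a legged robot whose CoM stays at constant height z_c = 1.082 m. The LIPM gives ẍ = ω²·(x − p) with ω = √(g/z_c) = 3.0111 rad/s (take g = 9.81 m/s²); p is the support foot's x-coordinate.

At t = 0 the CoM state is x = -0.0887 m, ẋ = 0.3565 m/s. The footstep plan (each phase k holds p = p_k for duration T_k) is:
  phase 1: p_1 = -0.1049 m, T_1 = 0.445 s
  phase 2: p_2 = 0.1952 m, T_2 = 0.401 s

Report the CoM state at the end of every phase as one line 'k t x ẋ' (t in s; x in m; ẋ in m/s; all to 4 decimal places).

phase 1: p=-0.1049, T=0.445, ωT=1.339940, cosh=2.040337, sinh=1.778475; start (x,ẋ)=(-0.088700, 0.356500) → end (x,ẋ)=(0.138717, 0.814134)
phase 2: p=0.1952, T=0.401, ωT=1.207451, cosh=1.821953, sinh=1.522995; start (x,ẋ)=(0.138717, 0.814134) → end (x,ẋ)=(0.504073, 1.224287)

1 0.4450 0.1387 0.8141
2 0.8460 0.5041 1.2243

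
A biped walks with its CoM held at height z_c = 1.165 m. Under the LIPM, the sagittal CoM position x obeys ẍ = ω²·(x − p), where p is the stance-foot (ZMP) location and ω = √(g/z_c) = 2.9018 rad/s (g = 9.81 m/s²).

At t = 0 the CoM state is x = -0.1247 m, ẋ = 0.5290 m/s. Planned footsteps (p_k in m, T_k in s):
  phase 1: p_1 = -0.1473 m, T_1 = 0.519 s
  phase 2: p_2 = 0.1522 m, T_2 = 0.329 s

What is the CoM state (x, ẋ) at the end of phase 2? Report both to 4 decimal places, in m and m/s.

x = 0.8987, ẋ = 2.5404

phase 1: p=-0.1473, T=0.519, ωT=1.506034, cosh=2.365301, sinh=2.143513; start (x,ẋ)=(-0.124700, 0.529000) → end (x,ẋ)=(0.296920, 1.391817)
phase 2: p=0.1522, T=0.329, ωT=0.954692, cosh=1.491401, sinh=1.106470; start (x,ẋ)=(0.296920, 1.391817) → end (x,ẋ)=(0.898742, 2.540417)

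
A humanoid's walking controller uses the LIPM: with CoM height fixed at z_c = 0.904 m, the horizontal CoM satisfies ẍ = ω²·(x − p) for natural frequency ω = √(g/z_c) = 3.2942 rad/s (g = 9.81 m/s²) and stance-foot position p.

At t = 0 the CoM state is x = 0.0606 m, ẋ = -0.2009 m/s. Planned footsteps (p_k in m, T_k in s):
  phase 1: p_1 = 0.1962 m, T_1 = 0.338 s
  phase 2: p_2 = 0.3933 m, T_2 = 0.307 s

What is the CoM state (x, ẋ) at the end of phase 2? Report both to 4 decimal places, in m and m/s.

phase 1: p=0.1962, T=0.338, ωT=1.113440, cosh=1.686620, sinh=1.358193; start (x,ẋ)=(0.060600, -0.200900) → end (x,ẋ)=(-0.115336, -0.945538)
phase 2: p=0.3933, T=0.307, ωT=1.011319, cosh=1.556482, sinh=1.192744; start (x,ẋ)=(-0.115336, -0.945538) → end (x,ẋ)=(-0.740738, -3.470215)

x = -0.7407, ẋ = -3.4702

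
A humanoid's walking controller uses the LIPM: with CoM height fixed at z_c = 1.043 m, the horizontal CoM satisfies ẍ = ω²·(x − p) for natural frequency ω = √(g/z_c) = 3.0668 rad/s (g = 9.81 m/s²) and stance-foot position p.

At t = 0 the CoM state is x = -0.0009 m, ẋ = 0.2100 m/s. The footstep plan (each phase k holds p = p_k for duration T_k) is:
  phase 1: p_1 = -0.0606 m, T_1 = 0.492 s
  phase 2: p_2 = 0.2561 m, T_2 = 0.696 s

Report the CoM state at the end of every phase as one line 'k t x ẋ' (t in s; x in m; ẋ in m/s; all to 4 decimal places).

1 0.4920 0.2282 0.8917
2 1.1880 1.3482 3.4648

phase 1: p=-0.0606, T=0.492, ωT=1.508866, cosh=2.371380, sinh=2.150219; start (x,ẋ)=(-0.000900, 0.210000) → end (x,ẋ)=(0.228208, 0.891669)
phase 2: p=0.2561, T=0.696, ωT=2.134493, cosh=4.285531, sinh=4.167227; start (x,ẋ)=(0.228208, 0.891669) → end (x,ẋ)=(1.348186, 3.464817)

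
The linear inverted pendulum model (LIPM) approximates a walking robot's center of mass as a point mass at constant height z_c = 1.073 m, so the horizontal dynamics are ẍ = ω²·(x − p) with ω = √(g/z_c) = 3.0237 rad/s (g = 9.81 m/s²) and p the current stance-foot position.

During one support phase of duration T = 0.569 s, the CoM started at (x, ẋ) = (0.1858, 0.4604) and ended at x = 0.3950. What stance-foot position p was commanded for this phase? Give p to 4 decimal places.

ωT = 3.0237·0.569 = 1.720485; cosh(ωT) = 2.883109, sinh(ωT) = 2.704130
x(T) = p + (x₀−p)·cosh(ωT) + (ẋ₀/ω)·sinh(ωT) ⇒ p·(1 − cosh) = x(T) − x₀·cosh − (ẋ₀/ω)·sinh
numerator   = 0.3950 − (0.1858)·2.883109 − (0.4604/3.0237)·2.704130 = -0.552423
denominator = 1 − 2.883109 = -1.883109
p = -0.552423 / -1.883109 = 0.2934

p = 0.2934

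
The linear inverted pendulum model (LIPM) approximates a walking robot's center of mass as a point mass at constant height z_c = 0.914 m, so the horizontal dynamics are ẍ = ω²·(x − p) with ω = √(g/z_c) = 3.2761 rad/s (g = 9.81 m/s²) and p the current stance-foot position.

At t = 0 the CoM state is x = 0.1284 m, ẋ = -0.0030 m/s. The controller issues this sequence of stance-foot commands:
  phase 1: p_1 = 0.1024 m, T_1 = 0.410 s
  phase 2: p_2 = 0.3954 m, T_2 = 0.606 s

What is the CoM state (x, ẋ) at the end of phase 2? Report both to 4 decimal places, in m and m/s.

x = -0.3411, ẋ = -2.2841

phase 1: p=0.1024, T=0.410, ωT=1.343201, cosh=2.046148, sinh=1.785140; start (x,ẋ)=(0.128400, -0.003000) → end (x,ẋ)=(0.153965, 0.145917)
phase 2: p=0.3954, T=0.606, ωT=1.985317, cosh=3.709345, sinh=3.572008; start (x,ẋ)=(0.153965, 0.145917) → end (x,ẋ)=(-0.341068, -2.284074)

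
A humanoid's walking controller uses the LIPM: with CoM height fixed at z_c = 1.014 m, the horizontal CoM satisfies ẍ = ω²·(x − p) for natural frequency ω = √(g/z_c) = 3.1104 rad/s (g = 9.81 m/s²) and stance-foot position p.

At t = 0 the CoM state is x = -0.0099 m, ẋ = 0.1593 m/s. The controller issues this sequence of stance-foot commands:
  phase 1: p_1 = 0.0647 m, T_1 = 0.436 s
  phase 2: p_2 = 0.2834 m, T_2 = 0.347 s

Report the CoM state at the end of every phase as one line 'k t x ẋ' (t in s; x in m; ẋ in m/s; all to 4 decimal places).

1 0.4360 0.0031 -0.0907
2 0.7830 -0.2146 -1.2835

phase 1: p=0.0647, T=0.436, ωT=1.356134, cosh=2.069408, sinh=1.811753; start (x,ẋ)=(-0.009900, 0.159300) → end (x,ẋ)=(0.003112, -0.090735)
phase 2: p=0.2834, T=0.347, ωT=1.079309, cosh=1.641238, sinh=1.301407; start (x,ẋ)=(0.003112, -0.090735) → end (x,ẋ)=(-0.214584, -1.283496)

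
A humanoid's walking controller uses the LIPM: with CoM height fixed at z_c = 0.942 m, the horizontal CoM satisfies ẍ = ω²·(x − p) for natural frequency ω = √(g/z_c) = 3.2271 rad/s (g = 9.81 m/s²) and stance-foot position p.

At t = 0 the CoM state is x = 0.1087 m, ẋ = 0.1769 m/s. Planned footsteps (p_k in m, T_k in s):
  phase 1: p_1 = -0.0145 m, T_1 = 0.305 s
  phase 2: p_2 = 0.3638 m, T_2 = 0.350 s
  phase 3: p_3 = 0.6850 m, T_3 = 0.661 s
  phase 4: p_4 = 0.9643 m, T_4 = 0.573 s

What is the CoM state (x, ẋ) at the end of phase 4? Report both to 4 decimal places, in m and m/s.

x = -0.4275, ẋ = -4.3236

phase 1: p=-0.0145, T=0.305, ωT=0.984266, cosh=1.524780, sinh=1.151066; start (x,ẋ)=(0.108700, 0.176900) → end (x,ẋ)=(0.236451, 0.727373)
phase 2: p=0.3638, T=0.350, ωT=1.129485, cosh=1.708631, sinh=1.385431; start (x,ẋ)=(0.236451, 0.727373) → end (x,ẋ)=(0.458477, 0.673443)
phase 3: p=0.6850, T=0.661, ωT=2.133113, cosh=4.279786, sinh=4.161318; start (x,ẋ)=(0.458477, 0.673443) → end (x,ẋ)=(0.583929, -0.159782)
phase 4: p=0.9643, T=0.573, ωT=1.849128, cosh=3.255826, sinh=3.098452; start (x,ẋ)=(0.583929, -0.159782) → end (x,ẋ)=(-0.427533, -4.323554)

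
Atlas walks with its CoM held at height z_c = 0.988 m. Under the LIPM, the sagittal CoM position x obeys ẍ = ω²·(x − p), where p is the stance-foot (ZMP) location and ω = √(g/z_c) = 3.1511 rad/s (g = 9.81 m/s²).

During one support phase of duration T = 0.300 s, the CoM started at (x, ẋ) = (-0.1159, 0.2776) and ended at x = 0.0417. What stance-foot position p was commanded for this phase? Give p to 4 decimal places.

ωT = 3.1511·0.300 = 0.945330; cosh(ωT) = 1.481107, sinh(ωT) = 1.092556
x(T) = p + (x₀−p)·cosh(ωT) + (ẋ₀/ω)·sinh(ωT) ⇒ p·(1 − cosh) = x(T) − x₀·cosh − (ẋ₀/ω)·sinh
numerator   = 0.0417 − (-0.1159)·1.481107 − (0.2776/3.1511)·1.092556 = 0.117110
denominator = 1 − 1.481107 = -0.481107
p = 0.117110 / -0.481107 = -0.2434

p = -0.2434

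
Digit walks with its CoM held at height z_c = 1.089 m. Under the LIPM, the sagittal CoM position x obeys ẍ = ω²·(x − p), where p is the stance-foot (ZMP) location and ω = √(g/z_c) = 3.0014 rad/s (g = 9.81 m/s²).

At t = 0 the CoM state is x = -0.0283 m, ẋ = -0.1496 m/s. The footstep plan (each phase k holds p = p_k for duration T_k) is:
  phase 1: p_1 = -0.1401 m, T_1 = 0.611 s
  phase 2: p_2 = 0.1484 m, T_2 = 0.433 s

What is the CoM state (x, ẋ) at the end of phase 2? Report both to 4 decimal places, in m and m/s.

x = 0.2946, ẋ = 0.6536

phase 1: p=-0.1401, T=0.611, ωT=1.833855, cosh=3.208882, sinh=3.049085; start (x,ẋ)=(-0.028300, -0.149600) → end (x,ẋ)=(0.066676, 0.543092)
phase 2: p=0.1484, T=0.433, ωT=1.299606, cosh=1.970246, sinh=1.697606; start (x,ẋ)=(0.066676, 0.543092) → end (x,ẋ)=(0.294559, 0.653625)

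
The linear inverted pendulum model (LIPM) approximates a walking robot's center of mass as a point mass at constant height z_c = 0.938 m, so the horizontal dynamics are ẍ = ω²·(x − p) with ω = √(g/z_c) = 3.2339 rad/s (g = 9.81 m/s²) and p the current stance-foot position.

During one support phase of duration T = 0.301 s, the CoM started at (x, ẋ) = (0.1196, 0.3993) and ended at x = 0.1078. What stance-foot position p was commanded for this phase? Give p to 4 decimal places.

ωT = 3.2339·0.301 = 0.973404; cosh(ωT) = 1.512367, sinh(ωT) = 1.134572
x(T) = p + (x₀−p)·cosh(ωT) + (ẋ₀/ω)·sinh(ωT) ⇒ p·(1 − cosh) = x(T) − x₀·cosh − (ẋ₀/ω)·sinh
numerator   = 0.1078 − (0.1196)·1.512367 − (0.3993/3.2339)·1.134572 = -0.213168
denominator = 1 − 1.512367 = -0.512367
p = -0.213168 / -0.512367 = 0.4160

p = 0.4160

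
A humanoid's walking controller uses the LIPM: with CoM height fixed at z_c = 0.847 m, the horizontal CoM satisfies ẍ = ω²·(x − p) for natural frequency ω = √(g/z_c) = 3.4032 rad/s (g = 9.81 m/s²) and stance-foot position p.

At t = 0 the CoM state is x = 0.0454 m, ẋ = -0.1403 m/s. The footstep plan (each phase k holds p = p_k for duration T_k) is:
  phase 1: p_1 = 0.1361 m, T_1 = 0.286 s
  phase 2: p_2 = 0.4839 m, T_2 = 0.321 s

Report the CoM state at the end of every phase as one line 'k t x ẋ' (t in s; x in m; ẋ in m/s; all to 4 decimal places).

phase 1: p=0.1361, T=0.286, ωT=0.973315, cosh=1.512266, sinh=1.134438; start (x,ẋ)=(0.045400, -0.140300) → end (x,ẋ)=(-0.047831, -0.562338)
phase 2: p=0.4839, T=0.321, ωT=1.092427, cosh=1.658452, sinh=1.323050; start (x,ẋ)=(-0.047831, -0.562338) → end (x,ẋ)=(-0.616568, -3.326784)

1 0.2860 -0.0478 -0.5623
2 0.6070 -0.6166 -3.3268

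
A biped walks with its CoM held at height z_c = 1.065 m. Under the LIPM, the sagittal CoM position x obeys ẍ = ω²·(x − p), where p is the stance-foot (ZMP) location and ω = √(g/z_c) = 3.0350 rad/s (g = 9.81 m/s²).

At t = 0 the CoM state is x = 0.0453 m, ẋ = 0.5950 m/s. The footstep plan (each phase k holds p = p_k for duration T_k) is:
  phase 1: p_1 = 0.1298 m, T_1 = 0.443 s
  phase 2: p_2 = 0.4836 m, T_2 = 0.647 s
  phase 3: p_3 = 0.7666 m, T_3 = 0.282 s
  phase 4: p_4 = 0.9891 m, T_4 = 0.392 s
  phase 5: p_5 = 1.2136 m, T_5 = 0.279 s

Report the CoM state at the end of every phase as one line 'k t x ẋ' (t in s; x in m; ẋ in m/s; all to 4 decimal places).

phase 1: p=0.1298, T=0.443, ωT=1.344505, cosh=2.048478, sinh=1.787809; start (x,ẋ)=(0.045300, 0.595000) → end (x,ẋ)=(0.307197, 0.760347)
phase 2: p=0.4836, T=0.647, ωT=1.963645, cosh=3.632799, sinh=3.492453; start (x,ẋ)=(0.307197, 0.760347) → end (x,ẋ)=(0.717713, 0.892385)
phase 3: p=0.7666, T=0.282, ωT=0.855870, cosh=1.389167, sinh=0.964254; start (x,ẋ)=(0.717713, 0.892385) → end (x,ẋ)=(0.982209, 1.096605)
phase 4: p=0.9891, T=0.392, ωT=1.189720, cosh=1.795234, sinh=1.490927; start (x,ẋ)=(0.982209, 1.096605) → end (x,ẋ)=(1.515431, 1.937482)
phase 5: p=1.2136, T=0.279, ωT=0.846765, cosh=1.380445, sinh=0.951645; start (x,ẋ)=(1.515431, 1.937482) → end (x,ẋ)=(2.237772, 3.546349)

1 0.4430 0.3072 0.7603
2 1.0900 0.7177 0.8924
3 1.3720 0.9822 1.0966
4 1.7640 1.5154 1.9375
5 2.0430 2.2378 3.5463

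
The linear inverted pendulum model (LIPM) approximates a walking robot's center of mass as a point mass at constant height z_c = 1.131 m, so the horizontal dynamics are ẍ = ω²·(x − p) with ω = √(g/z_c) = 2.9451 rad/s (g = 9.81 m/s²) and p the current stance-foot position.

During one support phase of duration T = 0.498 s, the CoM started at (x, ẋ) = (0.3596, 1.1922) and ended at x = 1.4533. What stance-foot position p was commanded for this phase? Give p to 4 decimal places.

p = 0.1545

ωT = 2.9451·0.498 = 1.466660; cosh(ωT) = 2.282713, sinh(ωT) = 2.052019
x(T) = p + (x₀−p)·cosh(ωT) + (ẋ₀/ω)·sinh(ωT) ⇒ p·(1 − cosh) = x(T) − x₀·cosh − (ẋ₀/ω)·sinh
numerator   = 1.4533 − (0.3596)·2.282713 − (1.1922/2.9451)·2.052019 = -0.198237
denominator = 1 − 2.282713 = -1.282713
p = -0.198237 / -1.282713 = 0.1545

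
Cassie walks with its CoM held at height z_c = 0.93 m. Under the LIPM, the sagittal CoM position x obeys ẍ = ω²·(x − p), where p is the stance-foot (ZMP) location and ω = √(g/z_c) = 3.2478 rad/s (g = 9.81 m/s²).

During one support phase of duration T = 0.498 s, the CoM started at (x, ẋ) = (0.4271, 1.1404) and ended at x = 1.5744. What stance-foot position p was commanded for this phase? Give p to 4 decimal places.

ωT = 3.2478·0.498 = 1.617404; cosh(ωT) = 2.619202, sinh(ωT) = 2.420789
x(T) = p + (x₀−p)·cosh(ωT) + (ẋ₀/ω)·sinh(ωT) ⇒ p·(1 − cosh) = x(T) − x₀·cosh − (ẋ₀/ω)·sinh
numerator   = 1.5744 − (0.4271)·2.619202 − (1.1404/3.2478)·2.420789 = -0.394273
denominator = 1 − 2.619202 = -1.619202
p = -0.394273 / -1.619202 = 0.2435

p = 0.2435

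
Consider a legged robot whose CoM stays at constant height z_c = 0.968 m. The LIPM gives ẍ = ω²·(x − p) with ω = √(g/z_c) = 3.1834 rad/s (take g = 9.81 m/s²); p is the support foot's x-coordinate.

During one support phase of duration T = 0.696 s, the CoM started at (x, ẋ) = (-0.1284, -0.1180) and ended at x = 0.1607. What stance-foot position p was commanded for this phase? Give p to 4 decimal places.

ωT = 3.1834·0.696 = 2.215646; cosh(ωT) = 4.638208, sinh(ωT) = 4.529125
x(T) = p + (x₀−p)·cosh(ωT) + (ẋ₀/ω)·sinh(ωT) ⇒ p·(1 − cosh) = x(T) − x₀·cosh − (ẋ₀/ω)·sinh
numerator   = 0.1607 − (-0.1284)·4.638208 − (-0.1180/3.1834)·4.529125 = 0.924128
denominator = 1 − 4.638208 = -3.638208
p = 0.924128 / -3.638208 = -0.2540

p = -0.2540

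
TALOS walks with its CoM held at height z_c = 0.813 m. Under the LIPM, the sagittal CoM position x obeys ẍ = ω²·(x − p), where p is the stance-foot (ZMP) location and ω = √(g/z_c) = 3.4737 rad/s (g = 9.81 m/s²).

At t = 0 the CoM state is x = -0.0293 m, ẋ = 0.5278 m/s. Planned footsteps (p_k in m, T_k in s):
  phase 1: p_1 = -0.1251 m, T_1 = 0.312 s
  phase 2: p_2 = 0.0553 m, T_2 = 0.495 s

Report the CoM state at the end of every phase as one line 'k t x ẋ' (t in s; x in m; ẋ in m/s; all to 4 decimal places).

1 0.3120 0.2316 1.3049
2 0.8070 1.5777 5.4124

phase 1: p=-0.1251, T=0.312, ωT=1.083794, cosh=1.647092, sinh=1.308782; start (x,ẋ)=(-0.029300, 0.527800) → end (x,ẋ)=(0.231550, 1.304872)
phase 2: p=0.0553, T=0.495, ωT=1.719481, cosh=2.880396, sinh=2.701237; start (x,ẋ)=(0.231550, 1.304872) → end (x,ẋ)=(1.577672, 5.412354)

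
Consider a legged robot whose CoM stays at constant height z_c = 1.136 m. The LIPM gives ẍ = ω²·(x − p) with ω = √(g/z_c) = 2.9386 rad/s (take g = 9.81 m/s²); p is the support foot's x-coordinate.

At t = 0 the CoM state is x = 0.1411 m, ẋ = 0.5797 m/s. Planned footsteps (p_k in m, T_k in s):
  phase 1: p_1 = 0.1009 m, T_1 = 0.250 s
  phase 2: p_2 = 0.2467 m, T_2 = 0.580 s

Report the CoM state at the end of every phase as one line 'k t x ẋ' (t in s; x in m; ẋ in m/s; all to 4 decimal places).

1 0.2500 0.3108 0.8381
2 0.8300 1.1867 2.8806

phase 1: p=0.1009, T=0.250, ωT=0.734650, cosh=1.282213, sinh=0.802539; start (x,ẋ)=(0.141100, 0.579700) → end (x,ẋ)=(0.310763, 0.838104)
phase 2: p=0.2467, T=0.580, ωT=1.704388, cosh=2.839952, sinh=2.658068; start (x,ẋ)=(0.310763, 0.838104) → end (x,ẋ)=(1.186730, 2.880568)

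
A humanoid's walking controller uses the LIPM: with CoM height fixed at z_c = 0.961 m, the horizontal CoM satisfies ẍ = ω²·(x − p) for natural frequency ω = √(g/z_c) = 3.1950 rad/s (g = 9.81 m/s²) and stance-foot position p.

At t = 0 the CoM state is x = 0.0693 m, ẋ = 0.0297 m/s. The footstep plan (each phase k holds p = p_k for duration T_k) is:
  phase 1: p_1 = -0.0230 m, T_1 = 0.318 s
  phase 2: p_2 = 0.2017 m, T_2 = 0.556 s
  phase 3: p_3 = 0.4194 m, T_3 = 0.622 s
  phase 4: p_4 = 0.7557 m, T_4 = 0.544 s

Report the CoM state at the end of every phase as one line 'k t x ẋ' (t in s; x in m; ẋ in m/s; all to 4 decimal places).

phase 1: p=-0.0230, T=0.318, ωT=1.016010, cosh=1.562094, sinh=1.200058; start (x,ẋ)=(0.069300, 0.029700) → end (x,ẋ)=(0.132337, 0.400289)
phase 2: p=0.2017, T=0.556, ωT=1.776420, cosh=3.038954, sinh=2.869711; start (x,ẋ)=(0.132337, 0.400289) → end (x,ẋ)=(0.350443, 0.580488)
phase 3: p=0.4194, T=0.622, ωT=1.987290, cosh=3.716401, sinh=3.579335; start (x,ẋ)=(0.350443, 0.580488) → end (x,ẋ)=(0.813447, 1.368743)
phase 4: p=0.7557, T=0.544, ωT=1.738080, cosh=2.931136, sinh=2.755279; start (x,ẋ)=(0.813447, 1.368743) → end (x,ẋ)=(2.105329, 4.520323)

1 0.3180 0.1323 0.4003
2 0.8740 0.3504 0.5805
3 1.4960 0.8134 1.3687
4 2.0400 2.1053 4.5203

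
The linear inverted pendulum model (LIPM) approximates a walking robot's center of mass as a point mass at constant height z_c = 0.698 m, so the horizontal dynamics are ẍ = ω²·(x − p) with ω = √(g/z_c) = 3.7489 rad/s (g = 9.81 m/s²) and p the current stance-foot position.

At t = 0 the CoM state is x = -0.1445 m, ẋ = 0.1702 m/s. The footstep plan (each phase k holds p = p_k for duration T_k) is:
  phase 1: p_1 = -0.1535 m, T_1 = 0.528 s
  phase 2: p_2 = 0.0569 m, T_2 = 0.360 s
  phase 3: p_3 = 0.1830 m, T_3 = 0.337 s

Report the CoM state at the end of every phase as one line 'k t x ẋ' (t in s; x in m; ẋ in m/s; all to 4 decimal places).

phase 1: p=-0.1535, T=0.528, ωT=1.979419, cosh=3.688344, sinh=3.550194; start (x,ẋ)=(-0.144500, 0.170200) → end (x,ẋ)=(0.040874, 0.747540)
phase 2: p=0.0569, T=0.360, ωT=1.349604, cosh=2.057621, sinh=1.798278; start (x,ẋ)=(0.040874, 0.747540) → end (x,ẋ)=(0.382505, 1.430112)
phase 3: p=0.1830, T=0.337, ωT=1.263379, cosh=1.910026, sinh=1.627329; start (x,ẋ)=(0.382505, 1.430112) → end (x,ẋ)=(1.184846, 3.948673)

1 0.5280 0.0409 0.7475
2 0.8880 0.3825 1.4301
3 1.2250 1.1848 3.9487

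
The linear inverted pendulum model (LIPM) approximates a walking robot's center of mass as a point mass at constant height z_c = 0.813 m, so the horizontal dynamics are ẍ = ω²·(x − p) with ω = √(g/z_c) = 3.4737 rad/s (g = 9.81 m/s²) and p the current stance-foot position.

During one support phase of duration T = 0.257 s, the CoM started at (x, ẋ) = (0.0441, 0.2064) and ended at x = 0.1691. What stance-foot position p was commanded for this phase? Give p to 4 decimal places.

p = -0.1077

ωT = 3.4737·0.257 = 0.892741; cosh(ωT) = 1.425672, sinh(ωT) = 1.016141
x(T) = p + (x₀−p)·cosh(ωT) + (ẋ₀/ω)·sinh(ωT) ⇒ p·(1 − cosh) = x(T) − x₀·cosh − (ẋ₀/ω)·sinh
numerator   = 0.1691 − (0.0441)·1.425672 − (0.2064/3.4737)·1.016141 = 0.045851
denominator = 1 − 1.425672 = -0.425672
p = 0.045851 / -0.425672 = -0.1077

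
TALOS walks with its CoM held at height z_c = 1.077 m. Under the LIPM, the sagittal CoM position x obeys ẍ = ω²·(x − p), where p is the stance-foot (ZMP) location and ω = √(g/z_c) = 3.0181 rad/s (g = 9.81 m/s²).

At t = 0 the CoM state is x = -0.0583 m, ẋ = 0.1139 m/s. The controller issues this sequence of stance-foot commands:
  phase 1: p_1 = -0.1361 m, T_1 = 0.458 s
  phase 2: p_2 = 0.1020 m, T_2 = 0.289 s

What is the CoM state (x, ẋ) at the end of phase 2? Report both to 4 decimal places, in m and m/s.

x = 0.3201, ẋ = 0.9460

phase 1: p=-0.1361, T=0.458, ωT=1.382290, cosh=2.117508, sinh=1.866505; start (x,ẋ)=(-0.058300, 0.113900) → end (x,ẋ)=(0.099082, 0.679455)
phase 2: p=0.1020, T=0.289, ωT=0.872231, cosh=1.405130, sinh=0.987112; start (x,ẋ)=(0.099082, 0.679455) → end (x,ẋ)=(0.320125, 0.946030)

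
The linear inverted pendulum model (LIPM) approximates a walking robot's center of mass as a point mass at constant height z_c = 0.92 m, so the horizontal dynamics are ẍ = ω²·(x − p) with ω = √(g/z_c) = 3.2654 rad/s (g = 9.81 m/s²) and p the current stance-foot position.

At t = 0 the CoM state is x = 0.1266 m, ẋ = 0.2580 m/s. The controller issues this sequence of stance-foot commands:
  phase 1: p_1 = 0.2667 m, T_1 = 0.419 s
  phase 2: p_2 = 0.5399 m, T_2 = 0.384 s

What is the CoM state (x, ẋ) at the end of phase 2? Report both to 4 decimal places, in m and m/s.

phase 1: p=0.2667, T=0.419, ωT=1.368203, cosh=2.091424, sinh=1.836860; start (x,ẋ)=(0.126600, 0.258000) → end (x,ẋ)=(0.118822, -0.300744)
phase 2: p=0.5399, T=0.384, ωT=1.253914, cosh=1.894708, sinh=1.609322; start (x,ẋ)=(0.118822, -0.300744) → end (x,ẋ)=(-0.406138, -2.782619)

x = -0.4061, ẋ = -2.7826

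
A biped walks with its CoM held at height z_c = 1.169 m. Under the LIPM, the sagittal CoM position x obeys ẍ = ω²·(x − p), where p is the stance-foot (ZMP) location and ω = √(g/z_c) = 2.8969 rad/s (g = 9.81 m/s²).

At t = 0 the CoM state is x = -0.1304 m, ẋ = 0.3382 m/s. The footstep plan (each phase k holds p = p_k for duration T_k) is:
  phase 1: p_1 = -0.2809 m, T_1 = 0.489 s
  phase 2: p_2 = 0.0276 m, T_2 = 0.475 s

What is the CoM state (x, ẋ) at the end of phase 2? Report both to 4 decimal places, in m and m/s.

x = 1.5602, ẋ = 4.6595

phase 1: p=-0.2809, T=0.489, ωT=1.416584, cosh=2.182777, sinh=1.940236; start (x,ẋ)=(-0.130400, 0.338200) → end (x,ẋ)=(0.274122, 1.584126)
phase 2: p=0.0276, T=0.475, ωT=1.376027, cosh=2.105861, sinh=1.853281; start (x,ẋ)=(0.274122, 1.584126) → end (x,ẋ)=(1.560179, 4.659468)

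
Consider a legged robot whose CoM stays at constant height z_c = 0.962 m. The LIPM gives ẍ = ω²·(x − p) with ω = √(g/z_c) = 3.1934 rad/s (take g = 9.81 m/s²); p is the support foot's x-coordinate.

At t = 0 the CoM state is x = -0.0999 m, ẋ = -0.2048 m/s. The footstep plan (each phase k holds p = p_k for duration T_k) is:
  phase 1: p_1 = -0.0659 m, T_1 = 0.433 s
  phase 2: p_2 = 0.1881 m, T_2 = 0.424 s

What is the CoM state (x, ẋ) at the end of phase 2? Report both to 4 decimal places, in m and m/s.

phase 1: p=-0.0659, T=0.433, ωT=1.382742, cosh=2.118353, sinh=1.867463; start (x,ẋ)=(-0.099900, -0.204800) → end (x,ẋ)=(-0.257689, -0.636600)
phase 2: p=0.1881, T=0.424, ωT=1.354002, cosh=2.065549, sinh=1.807344; start (x,ẋ)=(-0.257689, -0.636600) → end (x,ẋ)=(-1.092990, -3.887829)

x = -1.0930, ẋ = -3.8878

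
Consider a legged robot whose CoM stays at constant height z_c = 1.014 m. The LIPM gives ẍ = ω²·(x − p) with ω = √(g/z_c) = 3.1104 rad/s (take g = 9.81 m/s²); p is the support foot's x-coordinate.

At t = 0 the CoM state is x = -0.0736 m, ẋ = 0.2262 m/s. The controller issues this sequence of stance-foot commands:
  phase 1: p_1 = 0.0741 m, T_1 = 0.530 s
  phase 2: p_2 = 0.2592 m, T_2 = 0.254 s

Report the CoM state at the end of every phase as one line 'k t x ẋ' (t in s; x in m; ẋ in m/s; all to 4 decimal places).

1 0.5300 -0.1420 -0.5403
2 0.7840 -0.4258 -1.8096

phase 1: p=0.0741, T=0.530, ωT=1.648512, cosh=2.695787, sinh=2.503451; start (x,ẋ)=(-0.073600, 0.226200) → end (x,ẋ)=(-0.142007, -0.540314)
phase 2: p=0.2592, T=0.254, ωT=0.790042, cosh=1.328657, sinh=0.874831; start (x,ẋ)=(-0.142007, -0.540314) → end (x,ẋ)=(-0.425836, -1.809607)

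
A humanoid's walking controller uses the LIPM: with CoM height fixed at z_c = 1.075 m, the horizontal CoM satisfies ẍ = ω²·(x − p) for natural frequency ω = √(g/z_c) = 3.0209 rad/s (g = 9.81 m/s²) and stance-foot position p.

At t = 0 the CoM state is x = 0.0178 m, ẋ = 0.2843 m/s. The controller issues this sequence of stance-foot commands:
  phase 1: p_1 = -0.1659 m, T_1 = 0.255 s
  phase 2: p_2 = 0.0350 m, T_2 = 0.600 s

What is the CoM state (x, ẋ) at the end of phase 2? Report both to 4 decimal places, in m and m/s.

phase 1: p=-0.1659, T=0.255, ωT=0.770330, cosh=1.311669, sinh=0.848809; start (x,ẋ)=(0.017800, 0.284300) → end (x,ẋ)=(0.154936, 0.843945)
phase 2: p=0.0350, T=0.600, ωT=1.812540, cosh=3.144613, sinh=2.981374; start (x,ẋ)=(0.154936, 0.843945) → end (x,ẋ)=(1.245055, 3.734075)

x = 1.2451, ẋ = 3.7341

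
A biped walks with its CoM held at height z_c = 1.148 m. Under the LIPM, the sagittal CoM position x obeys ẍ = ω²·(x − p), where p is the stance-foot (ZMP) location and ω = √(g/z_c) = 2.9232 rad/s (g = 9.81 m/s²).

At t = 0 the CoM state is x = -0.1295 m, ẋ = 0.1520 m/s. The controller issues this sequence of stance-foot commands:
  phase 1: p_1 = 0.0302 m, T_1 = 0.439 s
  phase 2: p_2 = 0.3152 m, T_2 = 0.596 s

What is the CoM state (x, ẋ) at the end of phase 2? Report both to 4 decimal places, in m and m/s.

phase 1: p=0.0302, T=0.439, ωT=1.283285, cosh=1.942799, sinh=1.665674; start (x,ẋ)=(-0.129500, 0.152000) → end (x,ẋ)=(-0.193454, -0.482289)
phase 2: p=0.3152, T=0.596, ωT=1.742227, cosh=2.942588, sinh=2.767458; start (x,ẋ)=(-0.193454, -0.482289) → end (x,ẋ)=(-1.638152, -5.534103)

x = -1.6382, ẋ = -5.5341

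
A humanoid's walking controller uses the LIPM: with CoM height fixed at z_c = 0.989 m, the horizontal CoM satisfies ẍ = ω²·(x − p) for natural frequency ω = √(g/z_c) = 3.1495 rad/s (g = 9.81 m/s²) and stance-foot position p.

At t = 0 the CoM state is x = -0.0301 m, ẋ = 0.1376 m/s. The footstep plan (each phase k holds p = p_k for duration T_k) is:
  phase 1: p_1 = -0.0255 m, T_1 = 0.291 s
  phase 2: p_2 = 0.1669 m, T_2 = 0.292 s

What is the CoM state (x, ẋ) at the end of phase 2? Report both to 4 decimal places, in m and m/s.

phase 1: p=-0.0255, T=0.291, ωT=0.916504, cosh=1.450224, sinh=1.050310; start (x,ẋ)=(-0.030100, 0.137600) → end (x,ẋ)=(0.013716, 0.184334)
phase 2: p=0.1669, T=0.292, ωT=0.919654, cosh=1.453540, sinh=1.054883; start (x,ẋ)=(0.013716, 0.184334) → end (x,ẋ)=(0.005982, -0.240993)

x = 0.0060, ẋ = -0.2410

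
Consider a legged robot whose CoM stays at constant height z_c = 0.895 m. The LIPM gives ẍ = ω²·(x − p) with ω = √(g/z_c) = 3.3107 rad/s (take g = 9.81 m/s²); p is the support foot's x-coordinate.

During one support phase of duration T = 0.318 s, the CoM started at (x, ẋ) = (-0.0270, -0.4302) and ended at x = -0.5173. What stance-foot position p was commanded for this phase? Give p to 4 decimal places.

p = 0.5111

ωT = 3.3107·0.318 = 1.052803; cosh(ωT) = 1.607315, sinh(ωT) = 1.258356
x(T) = p + (x₀−p)·cosh(ωT) + (ẋ₀/ω)·sinh(ωT) ⇒ p·(1 − cosh) = x(T) − x₀·cosh − (ẋ₀/ω)·sinh
numerator   = -0.5173 − (-0.0270)·1.607315 − (-0.4302/3.3107)·1.258356 = -0.310389
denominator = 1 − 1.607315 = -0.607315
p = -0.310389 / -0.607315 = 0.5111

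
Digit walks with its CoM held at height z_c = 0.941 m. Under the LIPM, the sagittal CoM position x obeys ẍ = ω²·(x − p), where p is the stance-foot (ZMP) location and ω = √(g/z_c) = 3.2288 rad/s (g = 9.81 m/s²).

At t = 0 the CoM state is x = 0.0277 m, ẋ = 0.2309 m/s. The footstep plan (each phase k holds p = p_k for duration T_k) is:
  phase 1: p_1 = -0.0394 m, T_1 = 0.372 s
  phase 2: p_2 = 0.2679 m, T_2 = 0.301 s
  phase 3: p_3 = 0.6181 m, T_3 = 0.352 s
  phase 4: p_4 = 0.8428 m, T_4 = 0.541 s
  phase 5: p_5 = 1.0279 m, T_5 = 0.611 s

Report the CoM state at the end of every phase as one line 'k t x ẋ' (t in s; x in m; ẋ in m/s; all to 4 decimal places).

phase 1: p=-0.0394, T=0.372, ωT=1.201114, cosh=1.812338, sinh=1.511479; start (x,ẋ)=(0.027700, 0.230900) → end (x,ẋ)=(0.190298, 0.745934)
phase 2: p=0.2679, T=0.301, ωT=0.971869, cosh=1.510627, sinh=1.132252; start (x,ẋ)=(0.190298, 0.745934) → end (x,ẋ)=(0.412251, 0.843129)
phase 3: p=0.6181, T=0.352, ωT=1.136538, cosh=1.718445, sinh=1.397516; start (x,ẋ)=(0.412251, 0.843129) → end (x,ẋ)=(0.629289, 0.520016)
phase 4: p=0.8428, T=0.541, ωT=1.746781, cosh=2.955221, sinh=2.780886; start (x,ẋ)=(0.629289, 0.520016) → end (x,ẋ)=(0.659706, -0.380335)
phase 5: p=1.0279, T=0.611, ωT=1.972797, cosh=3.664913, sinh=3.525846; start (x,ẋ)=(0.659706, -0.380335) → end (x,ẋ)=(-0.736825, -5.585509)

1 0.3720 0.1903 0.7459
2 0.6730 0.4123 0.8431
3 1.0250 0.6293 0.5200
4 1.5660 0.6597 -0.3803
5 2.1770 -0.7368 -5.5855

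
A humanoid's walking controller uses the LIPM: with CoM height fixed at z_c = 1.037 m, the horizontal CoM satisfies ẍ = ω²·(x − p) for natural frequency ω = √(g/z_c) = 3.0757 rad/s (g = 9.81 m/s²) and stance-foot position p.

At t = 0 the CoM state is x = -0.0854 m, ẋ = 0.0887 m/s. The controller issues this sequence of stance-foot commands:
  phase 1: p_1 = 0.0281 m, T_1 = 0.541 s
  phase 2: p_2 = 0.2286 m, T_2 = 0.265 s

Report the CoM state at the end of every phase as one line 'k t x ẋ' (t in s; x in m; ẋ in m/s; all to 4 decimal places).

phase 1: p=0.0281, T=0.541, ωT=1.663954, cosh=2.734767, sinh=2.545379; start (x,ẋ)=(-0.085400, 0.088700) → end (x,ẋ)=(-0.208890, -0.645997)
phase 2: p=0.2286, T=0.265, ωT=0.815060, cosh=1.350962, sinh=0.908350; start (x,ẋ)=(-0.208890, -0.645997) → end (x,ẋ)=(-0.553216, -2.094983)

1 0.5410 -0.2089 -0.6460
2 0.8060 -0.5532 -2.0950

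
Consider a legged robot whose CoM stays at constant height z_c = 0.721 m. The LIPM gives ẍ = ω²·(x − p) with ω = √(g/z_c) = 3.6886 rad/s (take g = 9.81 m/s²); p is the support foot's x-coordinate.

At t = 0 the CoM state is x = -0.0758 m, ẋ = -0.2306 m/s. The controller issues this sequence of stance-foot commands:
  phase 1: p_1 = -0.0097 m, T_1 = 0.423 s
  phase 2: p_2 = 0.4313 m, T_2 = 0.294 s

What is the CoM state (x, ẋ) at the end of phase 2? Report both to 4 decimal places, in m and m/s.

phase 1: p=-0.0097, T=0.423, ωT=1.560278, cosh=2.485111, sinh=2.275033; start (x,ẋ)=(-0.075800, -0.230600) → end (x,ẋ)=(-0.316194, -1.127757)
phase 2: p=0.4313, T=0.294, ωT=1.084448, cosh=1.647948, sinh=1.309860; start (x,ẋ)=(-0.316194, -1.127757) → end (x,ẋ)=(-1.201009, -5.470038)

x = -1.2010, ẋ = -5.4700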